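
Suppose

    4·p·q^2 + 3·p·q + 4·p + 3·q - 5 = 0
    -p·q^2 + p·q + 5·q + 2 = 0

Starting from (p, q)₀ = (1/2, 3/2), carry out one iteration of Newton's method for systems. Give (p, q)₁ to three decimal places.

(1.307, -0.630)

At (1/2, 3/2): F = (8.250, 9.125).
Jacobian J = [[4·q^2 + 3·q + 4, 8·p·q + 3·p + 3], [-q^2 + q, -2·p·q + p + 5]].
At the point, J = [[17.500, 10.500], [-0.750, 4.000]] (det J = 77.875).
Solving J·Δ = −F gives Δ = (0.807, -2.130).
Then the next iterate is (p, q)₁ = (1.307, -0.630).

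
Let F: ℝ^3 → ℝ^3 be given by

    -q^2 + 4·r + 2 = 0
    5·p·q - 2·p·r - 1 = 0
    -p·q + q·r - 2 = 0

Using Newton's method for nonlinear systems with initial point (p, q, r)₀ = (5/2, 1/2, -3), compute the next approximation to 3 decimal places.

At (5/2, 1/2, -3): F = (-10.250, 20.250, -4.750).
Jacobian J = [[0, -2·q, 4], [5·q - 2·r, 5·p, -2·p], [-q, -p + r, q]].
At the point, J = [[0.000, -1.000, 4.000], [8.500, 12.500, -5.000], [-0.500, -5.500, 0.500]] (det J = -160.250).
Solving J·Δ = −F gives Δ = (-0.024, -0.643, 2.402).
Then the next iterate is (p, q, r)₁ = (2.476, -0.143, -0.598).

(2.476, -0.143, -0.598)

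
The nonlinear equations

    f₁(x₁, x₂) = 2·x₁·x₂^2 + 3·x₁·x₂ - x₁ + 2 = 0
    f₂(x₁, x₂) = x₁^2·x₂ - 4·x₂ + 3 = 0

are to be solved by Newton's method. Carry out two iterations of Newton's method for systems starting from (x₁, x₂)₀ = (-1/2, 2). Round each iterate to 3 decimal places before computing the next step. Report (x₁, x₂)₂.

(-0.672, 0.846)

At (-1/2, 2): F = (-4.500, -4.500).
Jacobian J = [[2·x₂^2 + 3·x₂ - 1, 4·x₁·x₂ + 3·x₁], [2·x₁·x₂, x₁^2 - 4]].
At the point, J = [[13.000, -5.500], [-2.000, -3.750]] (det J = -59.750).
Solving J·Δ = −F gives Δ = (-0.132, -1.130).
Then the next iterate is (x₁, x₂)₁ = (-0.632, 0.870).
Round to (-0.632, 0.870) and repeat: F = (0.02576, -0.13250), J = [[3.12380, -4.09536], [-1.09968, -3.60058]].
Δ = (-0.040, -0.024), so (x₁, x₂)₂ = (-0.672, 0.846).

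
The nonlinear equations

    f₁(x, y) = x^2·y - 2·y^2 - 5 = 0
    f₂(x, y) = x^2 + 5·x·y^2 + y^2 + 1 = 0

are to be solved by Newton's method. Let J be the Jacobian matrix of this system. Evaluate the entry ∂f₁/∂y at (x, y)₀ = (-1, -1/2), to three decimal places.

3.000

∂f₁/∂y = x^2 - 4·y.
At (-1, -1/2) this is 3.000.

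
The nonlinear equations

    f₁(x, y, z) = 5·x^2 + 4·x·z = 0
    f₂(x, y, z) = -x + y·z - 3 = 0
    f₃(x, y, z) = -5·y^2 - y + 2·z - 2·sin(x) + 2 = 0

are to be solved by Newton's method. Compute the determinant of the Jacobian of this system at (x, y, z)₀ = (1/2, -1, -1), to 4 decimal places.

-14.5103

J = [[10·x + 4·z, 0, 4·x], [-1, z, y], [-2·cos(x), -10·y - 1, 2]].
At the point, J = [[1.0000, 0.0000, 2.0000], [-1.0000, -1.0000, -1.0000], [-1.755165, 9.0000, 2.0000]].
det J = -14.5103.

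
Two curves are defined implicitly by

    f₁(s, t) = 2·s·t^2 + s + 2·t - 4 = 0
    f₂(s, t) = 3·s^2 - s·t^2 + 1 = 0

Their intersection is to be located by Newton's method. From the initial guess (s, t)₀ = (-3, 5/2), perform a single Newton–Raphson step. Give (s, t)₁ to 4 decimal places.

At (-3, 5/2): F = (-39.5000, 46.7500).
Jacobian J = [[2·t^2 + 1, 4·s·t + 2], [6·s - t^2, -2·s·t]].
At the point, J = [[13.5000, -28.0000], [-24.2500, 15.0000]] (det J = -476.5000).
Solving J·Δ = −F gives Δ = (1.5037, -0.6857).
Then the next iterate is (s, t)₁ = (-1.4963, 1.8143).

(-1.4963, 1.8143)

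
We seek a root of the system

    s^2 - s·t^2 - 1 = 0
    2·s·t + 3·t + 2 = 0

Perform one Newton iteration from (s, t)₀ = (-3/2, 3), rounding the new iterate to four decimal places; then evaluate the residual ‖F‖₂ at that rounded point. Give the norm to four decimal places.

4.1414

At (-3/2, 3): F = (14.7500, 2.0000).
Jacobian J = [[2·s - t^2, -2·s·t], [2·t, 2·s + 3]].
At the point, J = [[-12.0000, 9.0000], [6.0000, 0.0000]] (det J = -54.0000).
Solving J·Δ = −F gives Δ = (-0.3333, -2.0833).
Then the next iterate is (s, t)₁ = (-1.8333, 0.9167).
Re-evaluating at (-1.8333, 0.9167): F = (3.901582, 1.388928), so ‖F‖₂ = 4.1414.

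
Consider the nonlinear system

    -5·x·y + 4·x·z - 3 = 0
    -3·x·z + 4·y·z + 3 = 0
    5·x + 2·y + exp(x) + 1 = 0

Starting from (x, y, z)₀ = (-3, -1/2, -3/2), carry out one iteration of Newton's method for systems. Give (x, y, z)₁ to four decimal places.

At (-3, -1/2, -3/2): F = (7.5000, -7.5000, -14.950213).
Jacobian J = [[-5·y + 4·z, -5·x, 4·x], [-3·z, 4·z, -3·x + 4·y], [exp(x) + 5, 2, 0]].
At the point, J = [[-3.5000, 15.0000, -12.0000], [4.5000, -6.0000, 7.0000], [5.049787, 2.0000, 0.0000]] (det J = 107.642973).
Solving J·Δ = −F gives Δ = (3.8865, -2.3380, -3.4310).
Then the next iterate is (x, y, z)₁ = (0.8865, -2.8380, -4.9310).

(0.8865, -2.8380, -4.9310)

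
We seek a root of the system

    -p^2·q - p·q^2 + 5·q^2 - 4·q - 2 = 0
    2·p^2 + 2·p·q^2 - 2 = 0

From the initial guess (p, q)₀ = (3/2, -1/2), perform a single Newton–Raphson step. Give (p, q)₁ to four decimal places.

At (3/2, -1/2): F = (2.0000, 3.2500).
Jacobian J = [[-2·p·q - q^2, -p^2 - 2·p·q + 10·q - 4], [4·p + 2·q^2, 4·p·q]].
At the point, J = [[1.2500, -9.7500], [6.5000, -3.0000]] (det J = 59.6250).
Solving J·Δ = −F gives Δ = (-0.4308, 0.1499).
Then the next iterate is (p, q)₁ = (1.0692, -0.3501).

(1.0692, -0.3501)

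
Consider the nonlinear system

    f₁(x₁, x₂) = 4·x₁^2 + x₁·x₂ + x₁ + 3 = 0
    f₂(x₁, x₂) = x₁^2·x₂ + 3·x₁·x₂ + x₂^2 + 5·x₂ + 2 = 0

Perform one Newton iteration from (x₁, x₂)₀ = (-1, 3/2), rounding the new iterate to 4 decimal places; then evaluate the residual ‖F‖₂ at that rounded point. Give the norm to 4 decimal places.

At (-1, 3/2): F = (4.5000, 8.7500).
Jacobian J = [[8·x₁ + x₂ + 1, x₁], [2·x₁·x₂ + 3·x₂, x₁^2 + 3·x₁ + 2·x₂ + 5]].
At the point, J = [[-5.5000, -1.0000], [1.5000, 6.0000]] (det J = -31.5000).
Solving J·Δ = −F gives Δ = (1.1349, -1.7421).
Then the next iterate is (x₁, x₂)₁ = (0.1349, -0.2421).
Re-evaluating at (0.1349, -0.2421): F = (3.175033, 0.745729), so ‖F‖₂ = 3.2614.

3.2614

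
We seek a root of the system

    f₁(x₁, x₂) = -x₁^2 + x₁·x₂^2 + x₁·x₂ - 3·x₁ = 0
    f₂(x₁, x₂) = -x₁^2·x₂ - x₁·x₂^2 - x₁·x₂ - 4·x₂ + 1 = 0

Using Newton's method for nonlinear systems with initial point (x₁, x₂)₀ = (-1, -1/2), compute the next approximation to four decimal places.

At (-1, -1/2): F = (2.2500, 3.2500).
Jacobian J = [[-2·x₁ + x₂^2 + x₂ - 3, 2·x₁·x₂ + x₁], [-2·x₁·x₂ - x₂^2 - x₂, -x₁^2 - 2·x₁·x₂ - x₁ - 4]].
At the point, J = [[-1.2500, 0.0000], [-0.7500, -5.0000]] (det J = 6.2500).
Solving J·Δ = −F gives Δ = (1.8000, 0.3800).
Then the next iterate is (x₁, x₂)₁ = (0.8000, -0.1200).

(0.8000, -0.1200)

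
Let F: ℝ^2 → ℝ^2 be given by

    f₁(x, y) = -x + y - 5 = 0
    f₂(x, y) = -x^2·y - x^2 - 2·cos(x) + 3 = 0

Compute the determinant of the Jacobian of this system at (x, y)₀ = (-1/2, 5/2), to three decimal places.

J = [[-1, 1], [-2·x·y - 2·x + 2·sin(x), -x^2]].
At the point, J = [[-1.000, 1.000], [2.54115, -0.250]].
det J = -2.291.

-2.291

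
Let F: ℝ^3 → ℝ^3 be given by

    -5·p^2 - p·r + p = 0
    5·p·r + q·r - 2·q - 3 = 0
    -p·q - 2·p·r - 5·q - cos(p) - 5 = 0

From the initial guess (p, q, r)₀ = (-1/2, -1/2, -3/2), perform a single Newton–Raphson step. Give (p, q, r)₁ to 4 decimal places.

(-0.2351, -1.2335, -0.4731)

At (-1/2, -1/2, -3/2): F = (-2.5000, 2.5000, -5.127583).
Jacobian J = [[-10·p - r + 1, 0, -p], [5·r, r - 2, 5·p + q], [-q - 2·r + sin(p), -p - 5, -2·p]].
At the point, J = [[7.5000, 0.0000, 0.5000], [-7.5000, -3.5000, -3.0000], [3.020574, -4.5000, 1.0000]] (det J = -105.338995).
Solving J·Δ = −F gives Δ = (0.2649, -0.7335, 1.0269).
Then the next iterate is (p, q, r)₁ = (-0.2351, -1.2335, -0.4731).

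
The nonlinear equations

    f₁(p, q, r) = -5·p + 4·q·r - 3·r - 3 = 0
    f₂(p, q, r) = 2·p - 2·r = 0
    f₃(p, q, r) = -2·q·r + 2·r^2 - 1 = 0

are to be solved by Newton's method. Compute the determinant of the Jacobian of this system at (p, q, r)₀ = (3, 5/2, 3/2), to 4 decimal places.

J = [[-5, 4·r, 4·q - 3], [2, 0, -2], [0, -2·r, -2·q + 4·r]].
At the point, J = [[-5.0000, 6.0000, 7.0000], [2.0000, 0.0000, -2.0000], [0.0000, -3.0000, 1.0000]].
det J = -24.0000.

-24.0000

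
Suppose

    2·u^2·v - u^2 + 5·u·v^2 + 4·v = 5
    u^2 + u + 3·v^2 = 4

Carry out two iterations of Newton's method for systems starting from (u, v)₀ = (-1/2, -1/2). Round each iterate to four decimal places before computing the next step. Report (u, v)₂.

(2.2490, -1.0152)

At (-1/2, -1/2): F = (-8.1250, -3.5000).
Jacobian J = [[4·u·v - 2·u + 5·v^2, 2·u^2 + 10·u·v + 4], [2·u + 1, 6·v]].
At the point, J = [[3.2500, 7.0000], [0.0000, -3.0000]] (det J = -9.7500).
Solving J·Δ = −F gives Δ = (5.0128, -1.1667).
Then the next iterate is (u, v)₁ = (4.5128, -1.6667).
Round to (4.5128, -1.6667) and repeat: F = (-37.237783, 29.211831), J = [[-25.222091, -30.484110], [10.0256, -10.0002]].
Δ = (-2.2638, 0.6515), so (u, v)₂ = (2.2490, -1.0152).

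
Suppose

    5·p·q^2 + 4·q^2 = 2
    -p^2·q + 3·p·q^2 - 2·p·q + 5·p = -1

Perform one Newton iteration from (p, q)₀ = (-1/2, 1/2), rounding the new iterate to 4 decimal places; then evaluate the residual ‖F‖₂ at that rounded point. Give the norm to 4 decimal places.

3.4716

At (-1/2, 1/2): F = (-1.6250, -1.5000).
Jacobian J = [[5·q^2, 10·p·q + 8·q], [-2·p·q + 3·q^2 - 2·q + 5, -p^2 + 6·p·q - 2·p]].
At the point, J = [[1.2500, 1.5000], [5.2500, -0.7500]] (det J = -8.8125).
Solving J·Δ = −F gives Δ = (0.3936, 0.7553).
Then the next iterate is (p, q)₁ = (-0.1064, 1.2553).
Re-evaluating at (-0.1064, 1.2553): F = (3.464798, 0.217928), so ‖F‖₂ = 3.4716.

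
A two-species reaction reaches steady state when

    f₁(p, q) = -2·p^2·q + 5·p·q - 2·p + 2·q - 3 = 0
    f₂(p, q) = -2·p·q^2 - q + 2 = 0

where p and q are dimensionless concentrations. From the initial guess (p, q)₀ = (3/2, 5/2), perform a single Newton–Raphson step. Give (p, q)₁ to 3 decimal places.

(1.558, 1.252)

At (3/2, 5/2): F = (6.500, -19.250).
Jacobian J = [[-4·p·q + 5·q - 2, -2·p^2 + 5·p + 2], [-2·q^2, -4·p·q - 1]].
At the point, J = [[-4.500, 5.000], [-12.500, -16.000]] (det J = 134.500).
Solving J·Δ = −F gives Δ = (0.058, -1.248).
Then the next iterate is (p, q)₁ = (1.558, 1.252).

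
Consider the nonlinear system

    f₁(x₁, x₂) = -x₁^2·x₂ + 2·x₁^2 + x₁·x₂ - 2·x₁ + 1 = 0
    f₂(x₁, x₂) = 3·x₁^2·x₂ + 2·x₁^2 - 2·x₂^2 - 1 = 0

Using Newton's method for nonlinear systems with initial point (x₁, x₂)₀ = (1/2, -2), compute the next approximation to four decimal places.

At (1/2, -2): F = (0.0000, -10.0000).
Jacobian J = [[-2·x₁·x₂ + 4·x₁ + x₂ - 2, -x₁^2 + x₁], [6·x₁·x₂ + 4·x₁, 3·x₁^2 - 4·x₂]].
At the point, J = [[0.0000, 0.2500], [-4.0000, 8.7500]] (det J = 1.0000).
Solving J·Δ = −F gives Δ = (-2.5000, 0.0000).
Then the next iterate is (x₁, x₂)₁ = (-2.0000, -2.0000).

(-2.0000, -2.0000)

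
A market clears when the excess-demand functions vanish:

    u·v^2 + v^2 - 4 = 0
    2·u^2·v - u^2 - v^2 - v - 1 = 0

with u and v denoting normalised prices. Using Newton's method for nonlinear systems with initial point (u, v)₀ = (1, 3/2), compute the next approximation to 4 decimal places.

(1.5439, 1.2127)

At (1, 3/2): F = (0.5000, -2.7500).
Jacobian J = [[v^2, 2·u·v + 2·v], [4·u·v - 2·u, 2·u^2 - 2·v - 1]].
At the point, J = [[2.2500, 6.0000], [4.0000, -2.0000]] (det J = -28.5000).
Solving J·Δ = −F gives Δ = (0.5439, -0.2873).
Then the next iterate is (u, v)₁ = (1.5439, 1.2127).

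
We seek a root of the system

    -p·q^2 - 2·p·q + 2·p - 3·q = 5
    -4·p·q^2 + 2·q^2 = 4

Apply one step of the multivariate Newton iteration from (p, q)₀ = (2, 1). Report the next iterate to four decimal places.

At (2, 1): F = (-10.0000, -10.0000).
Jacobian J = [[-q^2 - 2·q + 2, -2·p·q - 2·p - 3], [-4·q^2, -8·p·q + 4·q]].
At the point, J = [[-1.0000, -11.0000], [-4.0000, -12.0000]] (det J = -32.0000).
Solving J·Δ = −F gives Δ = (0.3125, -0.9375).
Then the next iterate is (p, q)₁ = (2.3125, 0.0625).

(2.3125, 0.0625)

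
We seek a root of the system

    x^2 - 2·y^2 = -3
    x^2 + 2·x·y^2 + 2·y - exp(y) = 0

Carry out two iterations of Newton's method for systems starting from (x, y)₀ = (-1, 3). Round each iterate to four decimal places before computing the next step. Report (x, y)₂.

(-0.6191, 1.3422)

At (-1, 3): F = (-14.0000, -31.085537).
Jacobian J = [[2·x, -4·y], [2·x + 2·y^2, 4·x·y - exp(y) + 2]].
At the point, J = [[-2.0000, -12.0000], [16.0000, -30.085537]] (det J = 252.171074).
Solving J·Δ = −F gives Δ = (-0.1910, -1.1348).
Then the next iterate is (x, y)₁ = (-1.1910, 1.8652).
Round to (-1.1910, 1.8652) and repeat: F = (-2.539461, -9.595255), J = [[-2.3820, -7.4608], [4.575942, -13.343040]].
Δ = (0.5719, -0.5230), so (x, y)₂ = (-0.6191, 1.3422).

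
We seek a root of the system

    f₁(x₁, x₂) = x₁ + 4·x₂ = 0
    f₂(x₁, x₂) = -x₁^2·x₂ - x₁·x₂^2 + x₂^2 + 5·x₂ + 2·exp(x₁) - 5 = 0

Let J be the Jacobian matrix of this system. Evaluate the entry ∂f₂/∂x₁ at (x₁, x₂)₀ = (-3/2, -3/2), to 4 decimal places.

-6.3037

∂f₂/∂x₁ = -2·x₁·x₂ - x₂^2 + 2·exp(x₁).
At (-3/2, -3/2) this is -6.3037.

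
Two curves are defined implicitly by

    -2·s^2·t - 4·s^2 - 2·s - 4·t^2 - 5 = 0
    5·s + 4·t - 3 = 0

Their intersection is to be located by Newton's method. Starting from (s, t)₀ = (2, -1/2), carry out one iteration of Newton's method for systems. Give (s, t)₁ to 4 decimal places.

At (2, -1/2): F = (-22.0000, 5.0000).
Jacobian J = [[-4·s·t - 8·s - 2, -2·s^2 - 8·t], [5, 4]].
At the point, J = [[-14.0000, -4.0000], [5.0000, 4.0000]] (det J = -36.0000).
Solving J·Δ = −F gives Δ = (-1.8889, 1.1111).
Then the next iterate is (s, t)₁ = (0.1111, 0.6111).

(0.1111, 0.6111)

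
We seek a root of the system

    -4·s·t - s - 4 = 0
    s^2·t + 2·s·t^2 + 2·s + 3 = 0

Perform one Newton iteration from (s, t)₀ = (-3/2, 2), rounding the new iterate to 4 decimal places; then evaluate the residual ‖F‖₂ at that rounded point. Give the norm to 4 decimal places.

1.8262

At (-3/2, 2): F = (9.5000, -7.5000).
Jacobian J = [[-4·t - 1, -4·s], [2·s·t + 2·t^2 + 2, s^2 + 4·s·t]].
At the point, J = [[-9.0000, 6.0000], [4.0000, -9.7500]] (det J = 63.7500).
Solving J·Δ = −F gives Δ = (0.7471, -0.4627).
Then the next iterate is (s, t)₁ = (-0.7529, 1.5373).
Re-evaluating at (-0.7529, 1.5373): F = (1.382633, -1.193013), so ‖F‖₂ = 1.8262.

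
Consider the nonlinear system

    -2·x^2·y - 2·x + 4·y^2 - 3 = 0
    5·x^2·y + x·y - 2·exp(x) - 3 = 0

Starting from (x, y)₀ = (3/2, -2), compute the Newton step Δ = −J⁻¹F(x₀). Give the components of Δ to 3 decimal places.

At (3/2, -2): F = (19.000, -37.46338).
Jacobian J = [[-4·x·y - 2, -2·x^2 + 8·y], [10·x·y + y - 2·exp(x), 5·x^2 + x]].
At the point, J = [[10.000, -20.500], [-40.96338, 12.750]] (det J = -712.24925).
Solving J·Δ = −F gives Δ = (-0.738, 0.567).

(-0.738, 0.567)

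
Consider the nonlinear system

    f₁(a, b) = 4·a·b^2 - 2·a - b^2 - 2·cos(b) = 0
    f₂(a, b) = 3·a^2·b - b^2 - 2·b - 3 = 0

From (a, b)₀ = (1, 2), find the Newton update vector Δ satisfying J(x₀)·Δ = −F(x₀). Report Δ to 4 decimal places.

(0.1761, -0.9623)

At (1, 2): F = (10.832294, -5.0000).
Jacobian J = [[4·b^2 - 2, 8·a·b - 2·b + 2·sin(b)], [6·a·b, 3·a^2 - 2·b - 2]].
At the point, J = [[14.0000, 13.818595], [12.0000, -3.0000]] (det J = -207.823138).
Solving J·Δ = −F gives Δ = (0.1761, -0.9623).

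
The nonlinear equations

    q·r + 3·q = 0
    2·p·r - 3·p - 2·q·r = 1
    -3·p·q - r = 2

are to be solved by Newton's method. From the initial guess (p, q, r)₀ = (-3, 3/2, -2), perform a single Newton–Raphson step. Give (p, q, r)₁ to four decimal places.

(5.5294, 3.9706, -4.6471)

At (-3, 3/2, -2): F = (1.5000, 26.0000, 13.5000).
Jacobian J = [[0, r + 3, q], [2·r - 3, -2·r, 2·p - 2·q], [-3·q, -3·p, -1]].
At the point, J = [[0.0000, 1.0000, 1.5000], [-7.0000, 4.0000, -9.0000], [-4.5000, 9.0000, -1.0000]] (det J = -34.0000).
Solving J·Δ = −F gives Δ = (8.5294, 2.4706, -2.6471).
Then the next iterate is (p, q, r)₁ = (5.5294, 3.9706, -4.6471).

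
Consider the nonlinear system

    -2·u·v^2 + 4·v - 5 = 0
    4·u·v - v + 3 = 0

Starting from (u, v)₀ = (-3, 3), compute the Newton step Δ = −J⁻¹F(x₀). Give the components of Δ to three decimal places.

(2.630, -0.341)

At (-3, 3): F = (61.000, -36.000).
Jacobian J = [[-2·v^2, -4·u·v + 4], [4·v, 4·u - 1]].
At the point, J = [[-18.000, 40.000], [12.000, -13.000]] (det J = -246.000).
Solving J·Δ = −F gives Δ = (2.630, -0.341).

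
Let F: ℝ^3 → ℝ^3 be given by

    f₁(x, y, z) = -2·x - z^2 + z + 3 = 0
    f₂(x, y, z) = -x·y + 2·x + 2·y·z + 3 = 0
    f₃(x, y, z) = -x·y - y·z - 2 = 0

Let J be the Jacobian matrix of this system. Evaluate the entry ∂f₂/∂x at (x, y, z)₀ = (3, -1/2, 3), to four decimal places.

∂f₂/∂x = -y + 2.
At (3, -1/2, 3) this is 2.5000.

2.5000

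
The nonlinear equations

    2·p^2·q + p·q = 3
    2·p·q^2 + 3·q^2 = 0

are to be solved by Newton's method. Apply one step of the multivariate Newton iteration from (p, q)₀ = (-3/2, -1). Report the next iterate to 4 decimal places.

At (-3/2, -1): F = (-6.0000, 0.0000).
Jacobian J = [[4·p·q + q, 2·p^2 + p], [2·q^2, 4·p·q + 6·q]].
At the point, J = [[5.0000, 3.0000], [2.0000, 0.0000]] (det J = -6.0000).
Solving J·Δ = −F gives Δ = (0.0000, 2.0000).
Then the next iterate is (p, q)₁ = (-1.5000, 1.0000).

(-1.5000, 1.0000)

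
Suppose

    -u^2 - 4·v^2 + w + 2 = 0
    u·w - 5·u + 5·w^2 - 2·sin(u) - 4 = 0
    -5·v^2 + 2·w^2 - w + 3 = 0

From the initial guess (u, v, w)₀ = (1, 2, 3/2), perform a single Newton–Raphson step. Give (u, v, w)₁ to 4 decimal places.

(0.3311, 1.2198, 1.1793)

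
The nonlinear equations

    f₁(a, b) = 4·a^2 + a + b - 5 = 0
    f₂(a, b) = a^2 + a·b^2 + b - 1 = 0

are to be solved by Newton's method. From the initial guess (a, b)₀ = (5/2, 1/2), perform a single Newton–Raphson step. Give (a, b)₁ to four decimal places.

At (5/2, 1/2): F = (23.0000, 6.3750).
Jacobian J = [[8·a + 1, 1], [2·a + b^2, 2·a·b + 1]].
At the point, J = [[21.0000, 1.0000], [5.2500, 3.5000]] (det J = 68.2500).
Solving J·Δ = −F gives Δ = (-1.0861, -0.1923).
Then the next iterate is (a, b)₁ = (1.4139, 0.3077).

(1.4139, 0.3077)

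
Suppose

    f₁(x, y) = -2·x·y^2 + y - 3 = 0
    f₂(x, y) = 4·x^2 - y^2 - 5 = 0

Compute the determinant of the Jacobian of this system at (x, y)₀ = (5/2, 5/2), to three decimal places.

542.500

J = [[-2·y^2, -4·x·y + 1], [8·x, -2·y]].
At the point, J = [[-12.500, -24.000], [20.000, -5.000]].
det J = 542.500.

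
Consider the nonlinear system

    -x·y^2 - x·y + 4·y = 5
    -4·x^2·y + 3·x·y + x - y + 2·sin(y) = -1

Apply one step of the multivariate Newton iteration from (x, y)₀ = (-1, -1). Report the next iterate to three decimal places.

(-2.444, 2.000)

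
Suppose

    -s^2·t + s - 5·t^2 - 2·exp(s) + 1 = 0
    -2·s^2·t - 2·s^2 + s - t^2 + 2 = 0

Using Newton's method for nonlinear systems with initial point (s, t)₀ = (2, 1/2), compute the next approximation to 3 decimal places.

(0.581, 1.317)

At (2, 1/2): F = (-15.02811, -8.250).
Jacobian J = [[-2·s·t - 2·exp(s) + 1, -s^2 - 10·t], [-4·s·t - 4·s + 1, -2·s^2 - 2·t]].
At the point, J = [[-15.77811, -9.000], [-11.000, -9.000]] (det J = 43.00301).
Solving J·Δ = −F gives Δ = (-1.419, 0.817).
Then the next iterate is (s, t)₁ = (0.581, 1.317).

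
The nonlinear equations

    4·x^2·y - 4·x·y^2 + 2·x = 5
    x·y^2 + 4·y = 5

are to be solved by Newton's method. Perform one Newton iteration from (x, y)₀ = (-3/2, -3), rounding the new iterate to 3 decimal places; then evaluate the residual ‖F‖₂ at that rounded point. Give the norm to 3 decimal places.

At (-3/2, -3): F = (19.000, -30.500).
Jacobian J = [[8·x·y - 4·y^2 + 2, 4·x^2 - 8·x·y], [y^2, 2·x·y + 4]].
At the point, J = [[2.000, -27.000], [9.000, 13.000]] (det J = 269.000).
Solving J·Δ = −F gives Δ = (2.143, 0.862).
Then the next iterate is (x, y)₁ = (0.643, -2.138).
Re-evaluating at (0.643, -2.138): F = (-19.00654, -10.61282), so ‖F‖₂ = 21.769.

21.769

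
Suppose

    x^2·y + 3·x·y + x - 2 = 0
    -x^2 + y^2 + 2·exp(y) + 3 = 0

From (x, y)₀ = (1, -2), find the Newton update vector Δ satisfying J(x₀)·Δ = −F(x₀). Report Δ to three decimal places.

(-0.204, 1.791)

At (1, -2): F = (-9.000, 6.27067).
Jacobian J = [[2·x·y + 3·y + 1, x^2 + 3·x], [-2·x, 2·y + 2·exp(y)]].
At the point, J = [[-9.000, 4.000], [-2.000, -3.72933]] (det J = 41.56396).
Solving J·Δ = −F gives Δ = (-0.204, 1.791).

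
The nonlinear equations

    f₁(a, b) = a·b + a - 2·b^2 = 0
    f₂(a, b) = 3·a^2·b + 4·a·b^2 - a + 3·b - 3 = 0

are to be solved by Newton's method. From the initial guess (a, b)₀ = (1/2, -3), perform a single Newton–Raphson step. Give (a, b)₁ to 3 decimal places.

At (1/2, -3): F = (-19.000, 3.250).
Jacobian J = [[b + 1, a - 4·b], [6·a·b + 4·b^2 - 1, 3·a^2 + 8·a·b + 3]].
At the point, J = [[-2.000, 12.500], [26.000, -8.250]] (det J = -308.500).
Solving J·Δ = −F gives Δ = (0.376, 1.580).
Then the next iterate is (a, b)₁ = (0.876, -1.420).

(0.876, -1.420)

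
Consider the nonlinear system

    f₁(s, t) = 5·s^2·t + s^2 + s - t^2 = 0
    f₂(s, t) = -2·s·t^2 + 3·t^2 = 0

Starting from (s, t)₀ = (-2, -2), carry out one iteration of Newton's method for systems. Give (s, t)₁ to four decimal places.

At (-2, -2): F = (-42.0000, 28.0000).
Jacobian J = [[10·s·t + 2·s + 1, 5·s^2 - 2·t], [-2·t^2, -4·s·t + 6·t]].
At the point, J = [[37.0000, 24.0000], [-8.0000, -28.0000]] (det J = -844.0000).
Solving J·Δ = −F gives Δ = (0.5972, 0.8294).
Then the next iterate is (s, t)₁ = (-1.4028, -1.1706).

(-1.4028, -1.1706)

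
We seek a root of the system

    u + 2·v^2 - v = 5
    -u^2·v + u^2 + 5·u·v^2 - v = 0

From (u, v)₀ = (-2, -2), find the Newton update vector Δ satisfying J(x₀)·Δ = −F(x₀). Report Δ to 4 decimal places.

(1.2056, 0.4673)

At (-2, -2): F = (3.0000, -26.0000).
Jacobian J = [[1, 4·v - 1], [-2·u·v + 2·u + 5·v^2, -u^2 + 10·u·v - 1]].
At the point, J = [[1.0000, -9.0000], [8.0000, 35.0000]] (det J = 107.0000).
Solving J·Δ = −F gives Δ = (1.2056, 0.4673).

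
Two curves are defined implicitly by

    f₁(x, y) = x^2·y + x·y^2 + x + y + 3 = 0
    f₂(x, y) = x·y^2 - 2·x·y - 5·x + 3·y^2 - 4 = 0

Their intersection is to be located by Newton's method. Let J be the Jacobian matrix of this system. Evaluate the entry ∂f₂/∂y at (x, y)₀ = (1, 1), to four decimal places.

6.0000

∂f₂/∂y = 2·x·y - 2·x + 6·y.
At (1, 1) this is 6.0000.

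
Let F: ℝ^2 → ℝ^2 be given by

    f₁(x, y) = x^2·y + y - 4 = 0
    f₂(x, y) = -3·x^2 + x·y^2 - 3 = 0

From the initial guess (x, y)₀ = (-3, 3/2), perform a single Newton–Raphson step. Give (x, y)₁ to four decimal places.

(-0.7901, 2.3889)

At (-3, 3/2): F = (11.0000, -36.7500).
Jacobian J = [[2·x·y, x^2 + 1], [-6·x + y^2, 2·x·y]].
At the point, J = [[-9.0000, 10.0000], [20.2500, -9.0000]] (det J = -121.5000).
Solving J·Δ = −F gives Δ = (2.2099, 0.8889).
Then the next iterate is (x, y)₁ = (-0.7901, 2.3889).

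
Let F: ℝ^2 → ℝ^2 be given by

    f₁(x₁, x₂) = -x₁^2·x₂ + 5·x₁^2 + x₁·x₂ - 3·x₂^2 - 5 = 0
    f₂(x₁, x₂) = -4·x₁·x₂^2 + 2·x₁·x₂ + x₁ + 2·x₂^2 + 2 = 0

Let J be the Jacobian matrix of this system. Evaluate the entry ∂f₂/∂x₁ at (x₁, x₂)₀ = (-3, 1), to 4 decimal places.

∂f₂/∂x₁ = -4·x₂^2 + 2·x₂ + 1.
At (-3, 1) this is -1.0000.

-1.0000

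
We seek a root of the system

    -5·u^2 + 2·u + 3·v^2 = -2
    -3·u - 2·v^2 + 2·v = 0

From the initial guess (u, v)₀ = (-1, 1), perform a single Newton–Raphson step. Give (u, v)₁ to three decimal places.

(-3.333, 6.000)

At (-1, 1): F = (-2.000, 3.000).
Jacobian J = [[-10·u + 2, 6·v], [-3, -4·v + 2]].
At the point, J = [[12.000, 6.000], [-3.000, -2.000]] (det J = -6.000).
Solving J·Δ = −F gives Δ = (-2.333, 5.000).
Then the next iterate is (u, v)₁ = (-3.333, 6.000).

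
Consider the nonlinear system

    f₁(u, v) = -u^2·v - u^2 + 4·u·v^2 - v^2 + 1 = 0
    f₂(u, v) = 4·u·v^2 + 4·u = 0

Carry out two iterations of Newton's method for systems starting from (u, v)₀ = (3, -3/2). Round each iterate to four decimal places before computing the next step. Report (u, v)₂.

(-0.8352, -1.5532)

At (3, -3/2): F = (30.2500, 39.0000).
Jacobian J = [[-2·u·v - 2·u + 4·v^2, -u^2 + 8·u·v - 2·v], [4·v^2 + 4, 8·u·v]].
At the point, J = [[12.0000, -42.0000], [13.0000, -36.0000]] (det J = 114.0000).
Solving J·Δ = −F gives Δ = (-4.8158, -0.6557).
Then the next iterate is (u, v)₁ = (-1.8158, -2.1557).
Round to (-1.8158, -2.1557) and repeat: F = (-33.588949, -41.015599), J = [[14.391130, 32.328831], [22.588170, 31.314560]].
Δ = (0.9806, 0.6025), so (u, v)₂ = (-0.8352, -1.5532).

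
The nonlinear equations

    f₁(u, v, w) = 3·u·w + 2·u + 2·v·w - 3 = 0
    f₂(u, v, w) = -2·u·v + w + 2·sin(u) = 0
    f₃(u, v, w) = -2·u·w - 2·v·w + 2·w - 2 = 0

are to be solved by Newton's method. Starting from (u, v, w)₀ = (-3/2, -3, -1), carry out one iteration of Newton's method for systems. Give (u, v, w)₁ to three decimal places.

(5.998, -15.019, 1.004)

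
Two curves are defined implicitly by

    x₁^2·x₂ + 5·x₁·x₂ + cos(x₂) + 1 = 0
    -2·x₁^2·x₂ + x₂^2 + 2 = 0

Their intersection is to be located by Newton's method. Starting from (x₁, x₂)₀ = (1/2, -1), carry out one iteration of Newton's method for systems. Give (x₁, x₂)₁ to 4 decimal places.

(1.7212, 1.3769)

At (1/2, -1): F = (-1.209698, 3.5000).
Jacobian J = [[2·x₁·x₂ + 5·x₂, x₁^2 + 5·x₁ - sin(x₂)], [-4·x₁·x₂, -2·x₁^2 + 2·x₂]].
At the point, J = [[-6.0000, 3.591471], [2.0000, -2.5000]] (det J = 7.817058).
Solving J·Δ = −F gives Δ = (1.2212, 2.3769).
Then the next iterate is (x₁, x₂)₁ = (1.7212, 1.3769).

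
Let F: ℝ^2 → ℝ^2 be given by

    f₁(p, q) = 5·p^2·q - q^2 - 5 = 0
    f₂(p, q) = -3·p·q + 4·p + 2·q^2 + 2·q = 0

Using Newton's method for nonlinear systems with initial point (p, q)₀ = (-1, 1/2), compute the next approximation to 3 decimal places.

(-1.339, 0.764)

At (-1, 1/2): F = (-2.750, -1.000).
Jacobian J = [[10·p·q, 5·p^2 - 2·q], [-3·q + 4, -3·p + 4·q + 2]].
At the point, J = [[-5.000, 4.000], [2.500, 7.000]] (det J = -45.000).
Solving J·Δ = −F gives Δ = (-0.339, 0.264).
Then the next iterate is (p, q)₁ = (-1.339, 0.764).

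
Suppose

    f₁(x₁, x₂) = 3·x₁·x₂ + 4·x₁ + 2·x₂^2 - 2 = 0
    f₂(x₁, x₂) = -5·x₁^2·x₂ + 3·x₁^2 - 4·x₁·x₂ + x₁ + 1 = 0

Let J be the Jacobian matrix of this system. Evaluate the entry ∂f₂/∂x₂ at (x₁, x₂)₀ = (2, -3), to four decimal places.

-28.0000

∂f₂/∂x₂ = -5·x₁^2 - 4·x₁.
At (2, -3) this is -28.0000.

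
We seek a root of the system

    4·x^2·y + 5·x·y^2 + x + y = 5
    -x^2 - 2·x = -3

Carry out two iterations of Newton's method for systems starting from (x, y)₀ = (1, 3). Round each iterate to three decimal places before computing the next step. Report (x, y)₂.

(1.000, 0.726)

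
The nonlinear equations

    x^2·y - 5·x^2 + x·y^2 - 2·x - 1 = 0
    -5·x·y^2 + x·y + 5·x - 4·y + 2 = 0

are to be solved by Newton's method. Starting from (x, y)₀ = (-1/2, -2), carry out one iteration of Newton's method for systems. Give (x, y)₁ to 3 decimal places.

(-0.362, -0.886)

At (-1/2, -2): F = (-3.750, 18.500).
Jacobian J = [[2·x·y - 10·x + y^2 - 2, x^2 + 2·x·y], [-5·y^2 + y + 5, -10·x·y + x - 4]].
At the point, J = [[9.000, 2.250], [-17.000, -14.500]] (det J = -92.250).
Solving J·Δ = −F gives Δ = (0.138, 1.114).
Then the next iterate is (x, y)₁ = (-0.362, -0.886).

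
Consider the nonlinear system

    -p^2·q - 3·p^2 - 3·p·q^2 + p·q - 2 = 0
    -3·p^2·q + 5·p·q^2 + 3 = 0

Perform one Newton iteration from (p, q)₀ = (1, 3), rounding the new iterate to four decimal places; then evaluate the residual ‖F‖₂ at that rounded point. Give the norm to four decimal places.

15.9418

At (1, 3): F = (-32.0000, 39.0000).
Jacobian J = [[-2·p·q - 6·p - 3·q^2 + q, -p^2 - 6·p·q + p], [-6·p·q + 5·q^2, -3·p^2 + 10·p·q]].
At the point, J = [[-36.0000, -18.0000], [27.0000, 27.0000]] (det J = -486.0000).
Solving J·Δ = −F gives Δ = (-0.3333, -1.1111).
Then the next iterate is (p, q)₁ = (0.6667, 1.8889).
Re-evaluating at (0.6667, 1.8889): F = (-10.049975, 12.374953), so ‖F‖₂ = 15.9418.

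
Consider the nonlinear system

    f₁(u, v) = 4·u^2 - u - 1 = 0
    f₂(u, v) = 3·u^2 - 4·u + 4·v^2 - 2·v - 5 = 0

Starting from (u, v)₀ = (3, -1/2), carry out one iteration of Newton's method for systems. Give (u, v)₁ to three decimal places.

(1.609, -1.746)

At (3, -1/2): F = (32.000, 12.000).
Jacobian J = [[8·u - 1, 0], [6·u - 4, 8·v - 2]].
At the point, J = [[23.000, 0.000], [14.000, -6.000]] (det J = -138.000).
Solving J·Δ = −F gives Δ = (-1.391, -1.246).
Then the next iterate is (u, v)₁ = (1.609, -1.746).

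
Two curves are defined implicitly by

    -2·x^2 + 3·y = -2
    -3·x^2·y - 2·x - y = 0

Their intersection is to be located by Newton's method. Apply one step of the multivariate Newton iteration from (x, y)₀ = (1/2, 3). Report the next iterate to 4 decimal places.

(0.4897, -0.5068)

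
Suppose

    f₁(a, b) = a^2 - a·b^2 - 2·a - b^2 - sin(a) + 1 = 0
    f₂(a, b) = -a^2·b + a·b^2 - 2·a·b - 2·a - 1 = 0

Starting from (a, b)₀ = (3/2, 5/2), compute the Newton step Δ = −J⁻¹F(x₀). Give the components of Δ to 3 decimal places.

At (3/2, 5/2): F = (-16.37249, -7.750).
Jacobian J = [[2·a - b^2 - cos(a) - 2, -2·a·b - 2·b], [-2·a·b + b^2 - 2·b - 2, -a^2 + 2·a·b - 2·a]].
At the point, J = [[-5.32074, -12.500], [-8.250, 2.250]] (det J = -115.09666).
Solving J·Δ = −F gives Δ = (-1.162, -0.815).

(-1.162, -0.815)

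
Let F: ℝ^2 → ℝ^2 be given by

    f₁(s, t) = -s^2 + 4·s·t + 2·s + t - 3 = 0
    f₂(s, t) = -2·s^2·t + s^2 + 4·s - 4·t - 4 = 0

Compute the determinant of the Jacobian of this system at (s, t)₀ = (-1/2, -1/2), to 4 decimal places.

J = [[-2·s + 4·t + 2, 4·s + 1], [-4·s·t + 2·s + 4, -2·s^2 - 4]].
At the point, J = [[1.0000, -1.0000], [2.0000, -4.5000]].
det J = -2.5000.

-2.5000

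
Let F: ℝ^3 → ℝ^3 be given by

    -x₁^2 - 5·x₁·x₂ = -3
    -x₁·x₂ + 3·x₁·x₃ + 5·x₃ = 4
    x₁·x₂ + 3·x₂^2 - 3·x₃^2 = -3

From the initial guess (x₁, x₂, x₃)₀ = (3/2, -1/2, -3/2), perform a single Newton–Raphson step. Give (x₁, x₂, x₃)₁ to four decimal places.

At (3/2, -1/2, -3/2): F = (4.5000, -17.5000, -3.7500).
Jacobian J = [[-2·x₁ - 5·x₂, -5·x₁, 0], [-x₂ + 3·x₃, -x₁, 3·x₁ + 5], [x₂, x₁ + 6·x₂, -6·x₃]].
At the point, J = [[-0.5000, -7.5000, 0.0000], [-4.0000, -1.5000, 9.5000], [-0.5000, -1.5000, 9.0000]] (det J = -234.7500).
Solving J·Δ = −F gives Δ = (-3.8794, 0.8586, 0.3442).
Then the next iterate is (x₁, x₂, x₃)₁ = (-2.3794, 0.3586, -1.1558).

(-2.3794, 0.3586, -1.1558)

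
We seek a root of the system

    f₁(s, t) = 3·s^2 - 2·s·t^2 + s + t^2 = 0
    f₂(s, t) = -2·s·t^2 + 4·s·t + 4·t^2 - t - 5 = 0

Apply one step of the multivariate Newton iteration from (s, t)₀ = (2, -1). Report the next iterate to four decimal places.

At (2, -1): F = (11.0000, -12.0000).
Jacobian J = [[6·s - 2·t^2 + 1, -4·s·t + 2·t], [-2·t^2 + 4·t, -4·s·t + 4·s + 8·t - 1]].
At the point, J = [[11.0000, 6.0000], [-6.0000, 7.0000]] (det J = 113.0000).
Solving J·Δ = −F gives Δ = (-1.3186, 0.5841).
Then the next iterate is (s, t)₁ = (0.6814, -0.4159).

(0.6814, -0.4159)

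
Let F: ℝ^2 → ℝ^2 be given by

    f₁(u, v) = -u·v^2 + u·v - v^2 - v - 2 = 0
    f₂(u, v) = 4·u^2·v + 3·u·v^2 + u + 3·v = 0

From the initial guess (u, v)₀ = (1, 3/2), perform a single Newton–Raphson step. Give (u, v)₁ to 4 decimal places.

At (1, 3/2): F = (-6.5000, 18.2500).
Jacobian J = [[-v^2 + v, -2·u·v + u - 2·v - 1], [8·u·v + 3·v^2 + 1, 4·u^2 + 6·u·v + 3]].
At the point, J = [[-0.7500, -6.0000], [19.7500, 16.0000]] (det J = 106.5000).
Solving J·Δ = −F gives Δ = (-0.0516, -1.0769).
Then the next iterate is (u, v)₁ = (0.9484, 0.4231).

(0.9484, 0.4231)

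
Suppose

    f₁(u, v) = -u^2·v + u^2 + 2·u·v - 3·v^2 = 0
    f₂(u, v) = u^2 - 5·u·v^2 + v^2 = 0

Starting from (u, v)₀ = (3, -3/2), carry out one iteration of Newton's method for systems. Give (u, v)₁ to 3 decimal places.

At (3, -3/2): F = (6.750, -22.500).
Jacobian J = [[-2·u·v + 2·u + 2·v, -u^2 + 2·u - 6·v], [2·u - 5·v^2, -10·u·v + 2·v]].
At the point, J = [[12.000, 6.000], [-5.250, 42.000]] (det J = 535.500).
Solving J·Δ = −F gives Δ = (-0.782, 0.438).
Then the next iterate is (u, v)₁ = (2.218, -1.062).

(2.218, -1.062)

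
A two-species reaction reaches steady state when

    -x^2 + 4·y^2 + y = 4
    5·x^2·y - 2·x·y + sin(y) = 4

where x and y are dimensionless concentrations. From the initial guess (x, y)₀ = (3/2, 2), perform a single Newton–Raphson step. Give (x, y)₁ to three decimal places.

At (3/2, 2): F = (11.750, 13.40930).
Jacobian J = [[-2·x, 8·y + 1], [10·x·y - 2·y, 5·x^2 - 2·x + cos(y)]].
At the point, J = [[-3.000, 17.000], [26.000, 7.83385]] (det J = -465.50156).
Solving J·Δ = −F gives Δ = (-0.292, -0.743).
Then the next iterate is (x, y)₁ = (1.208, 1.257).

(1.208, 1.257)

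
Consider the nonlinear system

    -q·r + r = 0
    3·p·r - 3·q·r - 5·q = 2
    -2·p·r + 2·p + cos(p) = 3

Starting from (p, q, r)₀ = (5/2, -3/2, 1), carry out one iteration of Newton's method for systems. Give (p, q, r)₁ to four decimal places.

At (5/2, -3/2, 1): F = (2.5000, 17.5000, -3.801144).
Jacobian J = [[0, -r, -q + 1], [3·r, -3·r - 5, 3·p - 3·q], [-2·r - sin(p) + 2, 0, -2·p]].
At the point, J = [[0.0000, -1.0000, 2.5000], [3.0000, -8.0000, 12.0000], [-0.598472, 0.0000, -5.0000]] (det J = -19.787777).
Solving J·Δ = −F gives Δ = (-0.9051, 0.8703, -0.6519).
Then the next iterate is (p, q, r)₁ = (1.5949, -0.6297, 0.3481).

(1.5949, -0.6297, 0.3481)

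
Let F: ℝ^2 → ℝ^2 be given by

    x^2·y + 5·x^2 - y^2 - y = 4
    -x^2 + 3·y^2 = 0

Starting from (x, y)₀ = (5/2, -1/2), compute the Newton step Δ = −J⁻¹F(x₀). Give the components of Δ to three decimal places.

(-1.069, -0.052)

At (5/2, -1/2): F = (24.375, -5.500).
Jacobian J = [[2·x·y + 10·x, x^2 - 2·y - 1], [-2·x, 6·y]].
At the point, J = [[22.500, 6.250], [-5.000, -3.000]] (det J = -36.250).
Solving J·Δ = −F gives Δ = (-1.069, -0.052).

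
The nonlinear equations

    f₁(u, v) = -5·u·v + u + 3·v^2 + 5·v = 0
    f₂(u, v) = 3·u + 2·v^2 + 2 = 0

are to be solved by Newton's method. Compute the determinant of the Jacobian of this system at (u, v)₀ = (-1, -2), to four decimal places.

-82.0000

J = [[-5·v + 1, -5·u + 6·v + 5], [3, 4·v]].
At the point, J = [[11.0000, -2.0000], [3.0000, -8.0000]].
det J = -82.0000.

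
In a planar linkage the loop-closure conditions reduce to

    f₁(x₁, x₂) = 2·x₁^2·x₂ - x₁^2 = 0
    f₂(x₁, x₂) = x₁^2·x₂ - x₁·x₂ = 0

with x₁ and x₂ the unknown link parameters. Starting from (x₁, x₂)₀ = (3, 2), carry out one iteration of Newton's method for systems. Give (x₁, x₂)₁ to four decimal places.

(2.2500, 1.2500)

At (3, 2): F = (27.0000, 12.0000).
Jacobian J = [[4·x₁·x₂ - 2·x₁, 2·x₁^2], [2·x₁·x₂ - x₂, x₁^2 - x₁]].
At the point, J = [[18.0000, 18.0000], [10.0000, 6.0000]] (det J = -72.0000).
Solving J·Δ = −F gives Δ = (-0.7500, -0.7500).
Then the next iterate is (x₁, x₂)₁ = (2.2500, 1.2500).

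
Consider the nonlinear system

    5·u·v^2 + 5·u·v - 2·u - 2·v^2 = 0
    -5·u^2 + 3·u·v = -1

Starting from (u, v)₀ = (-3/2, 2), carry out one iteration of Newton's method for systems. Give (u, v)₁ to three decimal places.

At (-3/2, 2): F = (-50.000, -19.250).
Jacobian J = [[5·v^2 + 5·v - 2, 10·u·v + 5·u - 4·v], [-10·u + 3·v, 3·u]].
At the point, J = [[28.000, -45.500], [21.000, -4.500]] (det J = 829.500).
Solving J·Δ = −F gives Δ = (0.785, -0.616).
Then the next iterate is (u, v)₁ = (-0.715, 1.384).

(-0.715, 1.384)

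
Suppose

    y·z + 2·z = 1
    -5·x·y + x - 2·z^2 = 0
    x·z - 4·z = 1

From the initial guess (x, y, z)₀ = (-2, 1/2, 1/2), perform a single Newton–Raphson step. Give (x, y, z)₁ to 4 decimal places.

At (-2, 1/2, 1/2): F = (0.2500, 2.5000, -4.0000).
Jacobian J = [[0, z, y + 2], [-5·y + 1, -5·x, -4·z], [z, 0, x - 4]].
At the point, J = [[0.0000, 0.5000, 2.5000], [-1.5000, 10.0000, -2.0000], [0.5000, 0.0000, -6.0000]] (det J = -17.5000).
Solving J·Δ = −F gives Δ = (5.5143, 0.5357, -0.2071).
Then the next iterate is (x, y, z)₁ = (3.5143, 1.0357, 0.2929).

(3.5143, 1.0357, 0.2929)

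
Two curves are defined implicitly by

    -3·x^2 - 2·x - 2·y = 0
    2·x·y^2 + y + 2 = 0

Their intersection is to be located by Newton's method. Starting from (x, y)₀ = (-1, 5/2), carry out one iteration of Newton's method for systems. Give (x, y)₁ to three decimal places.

At (-1, 5/2): F = (-6.000, -8.000).
Jacobian J = [[-6·x - 2, -2], [2·y^2, 4·x·y + 1]].
At the point, J = [[4.000, -2.000], [12.500, -9.000]] (det J = -11.000).
Solving J·Δ = −F gives Δ = (3.455, 3.909).
Then the next iterate is (x, y)₁ = (2.455, 6.409).

(2.455, 6.409)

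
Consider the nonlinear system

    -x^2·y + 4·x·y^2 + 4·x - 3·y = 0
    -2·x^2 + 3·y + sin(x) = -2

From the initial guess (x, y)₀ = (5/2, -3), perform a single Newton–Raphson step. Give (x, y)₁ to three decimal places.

At (5/2, -3): F = (127.750, -18.90153).
Jacobian J = [[-2·x·y + 4·y^2 + 4, -x^2 + 8·x·y - 3], [-4·x + cos(x), 3]].
At the point, J = [[55.000, -69.250], [-10.80114, 3.000]] (det J = -582.97920).
Solving J·Δ = −F gives Δ = (-1.588, 0.584).
Then the next iterate is (x, y)₁ = (0.912, -2.416).

(0.912, -2.416)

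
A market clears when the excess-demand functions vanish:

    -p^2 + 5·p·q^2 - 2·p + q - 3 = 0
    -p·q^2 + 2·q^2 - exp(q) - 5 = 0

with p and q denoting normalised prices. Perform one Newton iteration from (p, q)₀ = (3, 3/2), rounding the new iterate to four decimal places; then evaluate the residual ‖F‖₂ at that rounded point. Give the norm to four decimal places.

26.2174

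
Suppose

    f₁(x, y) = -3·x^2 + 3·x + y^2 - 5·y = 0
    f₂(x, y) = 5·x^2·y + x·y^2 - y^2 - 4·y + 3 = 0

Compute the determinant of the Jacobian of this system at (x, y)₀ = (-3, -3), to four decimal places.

J = [[-6·x + 3, 2·y - 5], [10·x·y + y^2, 5·x^2 + 2·x·y - 2·y - 4]].
At the point, J = [[21.0000, -11.0000], [99.0000, 65.0000]].
det J = 2454.0000.

2454.0000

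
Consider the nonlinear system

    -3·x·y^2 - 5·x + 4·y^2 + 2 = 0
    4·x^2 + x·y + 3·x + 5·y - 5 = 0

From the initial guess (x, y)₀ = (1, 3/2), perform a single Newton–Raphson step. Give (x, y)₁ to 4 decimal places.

(0.6528, 0.3900)

At (1, 3/2): F = (-0.7500, 11.0000).
Jacobian J = [[-3·y^2 - 5, -6·x·y + 8·y], [8·x + y + 3, x + 5]].
At the point, J = [[-11.7500, 3.0000], [12.5000, 6.0000]] (det J = -108.0000).
Solving J·Δ = −F gives Δ = (-0.3472, -1.1100).
Then the next iterate is (x, y)₁ = (0.6528, 0.3900).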